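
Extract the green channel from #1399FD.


Color: #1399FD
R = 13 = 19
G = 99 = 153
B = FD = 253
Green = 153


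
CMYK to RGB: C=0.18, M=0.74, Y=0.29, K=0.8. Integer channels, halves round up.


R = 255 × (1-C) × (1-K) = 255 × 0.82 × 0.20 = 41.82 → 42
G = 255 × (1-M) × (1-K) = 255 × 0.26 × 0.20 = 13.26 → 13
B = 255 × (1-Y) × (1-K) = 255 × 0.71 × 0.20 = 36.21 → 36
= RGB(42, 13, 36)


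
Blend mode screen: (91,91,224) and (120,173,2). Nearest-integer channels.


Screen: C = 255 - (255-A)×(255-B)/255, rounded to nearest integer
R: 255 - (255-91)×(255-120)/255 = 255 - 22140/255 ≈ 255 - 86.824 = 168.176 → 168
G: 255 - (255-91)×(255-173)/255 = 255 - 13448/255 ≈ 255 - 52.737 = 202.263 → 202
B: 255 - (255-224)×(255-2)/255 = 255 - 7843/255 ≈ 255 - 30.757 = 224.243 → 224
= RGB(168, 202, 224)


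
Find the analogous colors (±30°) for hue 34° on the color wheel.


Base hue: 34°
Left analog: (34 - 30) mod 360 = 4°
Right analog: (34 + 30) mod 360 = 64°
Analogous hues = 4° and 64°


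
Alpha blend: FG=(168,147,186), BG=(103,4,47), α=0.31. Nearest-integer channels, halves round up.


C = α×F + (1-α)×B, with 1-α = 0.69
R: 0.31×168 + 0.69×103 = 52.08 + 71.07 = 123.15 → 123
G: 0.31×147 + 0.69×4 = 45.57 + 2.76 = 48.33 → 48
B: 0.31×186 + 0.69×47 = 57.66 + 32.43 = 90.09 → 90
= RGB(123, 48, 90)


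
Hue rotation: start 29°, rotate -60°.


New hue = (H + rotation) mod 360
New hue = (29 -60) mod 360
= -31 mod 360
= 329°


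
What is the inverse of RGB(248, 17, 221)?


Invert: (255-R, 255-G, 255-B)
R: 255-248 = 7
G: 255-17 = 238
B: 255-221 = 34
= RGB(7, 238, 34)


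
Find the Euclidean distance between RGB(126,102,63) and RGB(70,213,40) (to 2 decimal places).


d = √[(R₁-R₂)² + (G₁-G₂)² + (B₁-B₂)²]
d = √[(126-70)² + (102-213)² + (63-40)²]
d = √[3136 + 12321 + 529]
d = √15986
d ≈ 126.44


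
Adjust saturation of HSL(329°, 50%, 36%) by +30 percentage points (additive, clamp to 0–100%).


Original S = 50%
Adjustment = +30 percentage points
New S = 50 + (30) = 80
Clamp to [0, 100] → 80
= HSL(329°, 80%, 36%)


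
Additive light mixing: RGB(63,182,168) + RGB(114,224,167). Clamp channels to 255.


Additive: each channel = min(255, C₁+C₂)
R: 63+114 = 177 → 177
G: 182+224 = 406 → 255
B: 168+167 = 335 → 255
= RGB(177, 255, 255)


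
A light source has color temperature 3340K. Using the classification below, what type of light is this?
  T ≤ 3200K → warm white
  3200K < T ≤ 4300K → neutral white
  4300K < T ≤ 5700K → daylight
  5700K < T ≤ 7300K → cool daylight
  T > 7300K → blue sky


Temperature: 3340K
3200K < 3340K ≤ 4300K → neutral white
Classification: neutral white


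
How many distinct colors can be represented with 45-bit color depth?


Colors = 2^bits = 2^45
= 35,184,372,088,832 colors


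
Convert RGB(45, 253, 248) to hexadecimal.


R = 45 → 2D (hex)
G = 253 → FD (hex)
B = 248 → F8 (hex)
Hex = #2DFDF8


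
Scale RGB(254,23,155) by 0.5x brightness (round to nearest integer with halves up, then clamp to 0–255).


Multiply each channel by 0.5, round half up, clamp to [0, 255]
R: 254×0.5 = 127
G: 23×0.5 = 11.5 → round → 12
B: 155×0.5 = 77.5 → round → 78
= RGB(127, 12, 78)


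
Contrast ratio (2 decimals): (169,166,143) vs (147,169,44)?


Linearize each sRGB channel c=v/255: c/12.92 if c ≤ 0.04045 else ((c+0.055)/1.055)^2.4
L = 0.2126×R_lin + 0.7152×G_lin + 0.0722×B_lin
Color 1 (169,166,143):
  R=169: 169/255≈0.6627 > 0.04045 → ((0.6627+0.055)/1.055)^2.4 ≈ 0.39676
  G=166: 166/255≈0.6510 > 0.04045 → ((0.6510+0.055)/1.055)^2.4 ≈ 0.38133
  B=143: 143/255≈0.5608 > 0.04045 → ((0.5608+0.055)/1.055)^2.4 ≈ 0.27468
  L1 = 0.2126×0.39676 + 0.7152×0.38133 + 0.0722×0.27468 ≈ 0.37691
Color 2 (147,169,44):
  R=147: 147/255≈0.5765 > 0.04045 → ((0.5765+0.055)/1.055)^2.4 ≈ 0.29177
  G=169: 169/255≈0.6627 > 0.04045 → ((0.6627+0.055)/1.055)^2.4 ≈ 0.39676
  B=44: 44/255≈0.1725 > 0.04045 → ((0.1725+0.055)/1.055)^2.4 ≈ 0.02519
  L2 = 0.2126×0.29177 + 0.7152×0.39676 + 0.0722×0.02519 ≈ 0.34761
Lighter = 0.37691, Darker = 0.34761
Ratio = (L_lighter + 0.05) / (L_darker + 0.05)
Ratio = (0.37691 + 0.05) / (0.34761 + 0.05) = 0.42691 / 0.39761 ≈ 1.0737
Ratio ≈ 1.07:1


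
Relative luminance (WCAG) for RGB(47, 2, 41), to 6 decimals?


Linearize each channel (sRGB transfer function): c = v/255; c_lin = c/12.92 if c ≤ 0.04045, else ((c+0.055)/1.055)^2.4
  R: 47/255 ≈ 0.184314 > 0.04045 → ((0.184314+0.055)/1.055)^2.4 ≈ 0.028426
  G: 2/255 ≈ 0.007843 ≤ 0.04045 → 0.007843/12.92 ≈ 0.000607
  B: 41/255 ≈ 0.160784 > 0.04045 → ((0.160784+0.055)/1.055)^2.4 ≈ 0.022174
R_lin = 0.028426, G_lin = 0.000607, B_lin = 0.022174
L = 0.2126×R + 0.7152×G + 0.0722×B
L = 0.2126×0.028426 + 0.7152×0.000607 + 0.0722×0.022174
L ≈ 0.008078


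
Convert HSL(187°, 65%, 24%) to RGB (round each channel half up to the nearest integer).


H=187°, S=0.65, L=0.24
C = (1-|2L-1|)×S = (1-|-0.52|)×0.65 = 0.312
H' = H/60 = 187/60 ≈ 3.1167; X = C×(1-|H' mod 2 - 1|) = 0.2756
m = L - C/2 = 0.24 - 0.156 = 0.084
Sector ⌊H'⌋ = 3 → (R',G',B') = (0.0, 0.2756, 0.312)
RGB = ((R'+m)×255, (G'+m)×255, (B'+m)×255) = (21.42, 91.698, 100.98)
Round half up → RGB(21, 92, 101)


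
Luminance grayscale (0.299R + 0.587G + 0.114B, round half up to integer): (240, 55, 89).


Gray = 0.299×R + 0.587×G + 0.114×B
Gray = 0.299×240 + 0.587×55 + 0.114×89
Gray = 71.760 + 32.285 + 10.146
Gray = 114.191 → round half up → 114
Gray = 114


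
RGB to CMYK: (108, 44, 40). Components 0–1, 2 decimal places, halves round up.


R'=108/255≈0.4235, G'=44/255≈0.1725, B'=40/255≈0.1569
K = 1 - max(R',G',B') = 1 - 108/255 = 147/255 = 0.57647… → 0.58
(1-R'-K)/(1-K) simplifies to (max-R)/max with max = 108:
C = (108-108)/108 = 0/108 = 0 → 0.00
M = (108-44)/108 = 64/108 = 0.59259… → 0.59
Y = (108-40)/108 = 68/108 = 0.62962… → 0.63
= CMYK(0.00, 0.59, 0.63, 0.58)


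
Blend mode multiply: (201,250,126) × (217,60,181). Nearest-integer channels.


Multiply: C = A×B/255, rounded to nearest integer
R: 201×217/255 = 43617/255 ≈ 171.047 → 171
G: 250×60/255 = 15000/255 ≈ 58.824 → 59
B: 126×181/255 = 22806/255 ≈ 89.435 → 89
= RGB(171, 59, 89)


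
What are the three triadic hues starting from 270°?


Triadic: equally spaced at 120° intervals
H1 = 270°
H2 = (270 + 120) mod 360 = 30°
H3 = (270 + 240) mod 360 = 150°
Triadic = 270°, 30°, 150°


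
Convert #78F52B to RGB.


78 → 120 (R)
F5 → 245 (G)
2B → 43 (B)
= RGB(120, 245, 43)


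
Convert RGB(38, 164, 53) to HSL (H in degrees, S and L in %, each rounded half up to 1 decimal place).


Normalize: R'=38/255≈0.1490, G'=164/255≈0.6431, B'=53/255≈0.2078
Max=164/255, Min=38/255, Δ=Max-Min=126/255
L = (Max+Min)/2 = (164+38)/510 = 202/510 = 0.39607… → L = 39.6%
L ≤ 0.5 → S = Δ/(Max+Min) = 126/(164+38) = 126/202 = 0.62376… → S = 62.4%
(the 1/255 factors cancel in S and H, so raw channel differences can be used)
Max is G' → H = 60 × ((B-R)/Δ + 2) = 60 × ((53-38)/126 + 2)
  15/126 + 2 = 0.1190… + 2 = 2.1190…
  H = 60 × 2.1190… = 127.142…° → H = 127.1°
= HSL(127.1°, 62.4%, 39.6%)


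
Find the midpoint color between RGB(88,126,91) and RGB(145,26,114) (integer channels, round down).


Midpoint: each channel = ⌊(C₁+C₂)/2⌋
R: ⌊(88+145)/2⌋ = 116
G: ⌊(126+26)/2⌋ = 76
B: ⌊(91+114)/2⌋ = 102
= RGB(116, 76, 102)


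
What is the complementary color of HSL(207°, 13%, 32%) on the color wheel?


Complement = opposite side of color wheel = hue + 180°
H' = (207 + 180) mod 360 = 27°
S and L unchanged.
= HSL(27°, 13%, 32%)


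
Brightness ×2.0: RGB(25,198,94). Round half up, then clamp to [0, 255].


Multiply each channel by 2.0, round half up, clamp to [0, 255]
R: 25×2.0 = 50
G: 198×2.0 = 396 → clamp → 255
B: 94×2.0 = 188
= RGB(50, 255, 188)


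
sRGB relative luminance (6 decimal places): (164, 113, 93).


Linearize each channel (sRGB transfer function): c = v/255; c_lin = c/12.92 if c ≤ 0.04045, else ((c+0.055)/1.055)^2.4
  R: 164/255 ≈ 0.643137 > 0.04045 → ((0.643137+0.055)/1.055)^2.4 ≈ 0.371238
  G: 113/255 ≈ 0.443137 > 0.04045 → ((0.443137+0.055)/1.055)^2.4 ≈ 0.165132
  B: 93/255 ≈ 0.364706 > 0.04045 → ((0.364706+0.055)/1.055)^2.4 ≈ 0.109462
R_lin = 0.371238, G_lin = 0.165132, B_lin = 0.109462
L = 0.2126×R + 0.7152×G + 0.0722×B
L = 0.2126×0.371238 + 0.7152×0.165132 + 0.0722×0.109462
L ≈ 0.204931


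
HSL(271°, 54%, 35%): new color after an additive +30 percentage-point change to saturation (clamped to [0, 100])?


Original S = 54%
Adjustment = +30 percentage points
New S = 54 + (30) = 84
Clamp to [0, 100] → 84
= HSL(271°, 84%, 35%)


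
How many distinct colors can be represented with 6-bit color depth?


Colors = 2^bits = 2^6
= 64 colors


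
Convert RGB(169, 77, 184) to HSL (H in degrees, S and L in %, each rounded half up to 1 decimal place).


Normalize: R'=169/255≈0.6627, G'=77/255≈0.3020, B'=184/255≈0.7216
Max=184/255, Min=77/255, Δ=Max-Min=107/255
L = (Max+Min)/2 = (184+77)/510 = 261/510 = 0.51176… → L = 51.2%
L > 0.5 → S = Δ/(2-Max-Min) = 107/(510-184-77) = 107/249 = 0.42971… → S = 43.0%
(the 1/255 factors cancel in S and H, so raw channel differences can be used)
Max is B' → H = 60 × ((R-G)/Δ + 4) = 60 × ((169-77)/107 + 4)
  92/107 + 4 = 0.8598… + 4 = 4.8598…
  H = 60 × 4.8598… = 291.588…° → H = 291.6°
= HSL(291.6°, 43.0%, 51.2%)


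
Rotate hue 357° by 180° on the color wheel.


New hue = (H + rotation) mod 360
New hue = (357 + 180) mod 360
= 537 mod 360
= 177°


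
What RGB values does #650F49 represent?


65 → 101 (R)
0F → 15 (G)
49 → 73 (B)
= RGB(101, 15, 73)


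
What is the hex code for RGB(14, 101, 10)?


R = 14 → 0E (hex)
G = 101 → 65 (hex)
B = 10 → 0A (hex)
Hex = #0E650A


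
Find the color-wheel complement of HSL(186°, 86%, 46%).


Complement = opposite side of color wheel = hue + 180°
H' = (186 + 180) mod 360 = 6°
S and L unchanged.
= HSL(6°, 86%, 46%)


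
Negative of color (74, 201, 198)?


Invert: (255-R, 255-G, 255-B)
R: 255-74 = 181
G: 255-201 = 54
B: 255-198 = 57
= RGB(181, 54, 57)


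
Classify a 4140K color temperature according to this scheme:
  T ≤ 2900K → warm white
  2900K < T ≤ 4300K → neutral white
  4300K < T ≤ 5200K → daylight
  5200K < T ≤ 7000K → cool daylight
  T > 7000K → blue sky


Temperature: 4140K
2900K < 4140K ≤ 4300K → neutral white
Classification: neutral white


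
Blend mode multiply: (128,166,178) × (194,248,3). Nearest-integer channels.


Multiply: C = A×B/255, rounded to nearest integer
R: 128×194/255 = 24832/255 ≈ 97.380 → 97
G: 166×248/255 = 41168/255 ≈ 161.443 → 161
B: 178×3/255 = 534/255 ≈ 2.094 → 2
= RGB(97, 161, 2)


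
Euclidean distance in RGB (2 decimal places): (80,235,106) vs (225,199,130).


d = √[(R₁-R₂)² + (G₁-G₂)² + (B₁-B₂)²]
d = √[(80-225)² + (235-199)² + (106-130)²]
d = √[21025 + 1296 + 576]
d = √22897
d ≈ 151.32


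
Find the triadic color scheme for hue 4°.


Triadic: equally spaced at 120° intervals
H1 = 4°
H2 = (4 + 120) mod 360 = 124°
H3 = (4 + 240) mod 360 = 244°
Triadic = 4°, 124°, 244°


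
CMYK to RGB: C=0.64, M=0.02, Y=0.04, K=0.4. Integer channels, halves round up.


R = 255 × (1-C) × (1-K) = 255 × 0.36 × 0.60 = 55.08 → 55
G = 255 × (1-M) × (1-K) = 255 × 0.98 × 0.60 = 149.94 → 150
B = 255 × (1-Y) × (1-K) = 255 × 0.96 × 0.60 = 146.88 → 147
= RGB(55, 150, 147)


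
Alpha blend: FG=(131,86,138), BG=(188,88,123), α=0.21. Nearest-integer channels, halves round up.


C = α×F + (1-α)×B, with 1-α = 0.79
R: 0.21×131 + 0.79×188 = 27.51 + 148.52 = 176.03 → 176
G: 0.21×86 + 0.79×88 = 18.06 + 69.52 = 87.58 → 88
B: 0.21×138 + 0.79×123 = 28.98 + 97.17 = 126.15 → 126
= RGB(176, 88, 126)


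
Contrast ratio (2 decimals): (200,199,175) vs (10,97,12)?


Linearize each sRGB channel c=v/255: c/12.92 if c ≤ 0.04045 else ((c+0.055)/1.055)^2.4
L = 0.2126×R_lin + 0.7152×G_lin + 0.0722×B_lin
Color 1 (200,199,175):
  R=200: 200/255≈0.7843 > 0.04045 → ((0.7843+0.055)/1.055)^2.4 ≈ 0.57758
  G=199: 199/255≈0.7804 > 0.04045 → ((0.7804+0.055)/1.055)^2.4 ≈ 0.57112
  B=175: 175/255≈0.6863 > 0.04045 → ((0.6863+0.055)/1.055)^2.4 ≈ 0.42869
  L1 = 0.2126×0.57758 + 0.7152×0.57112 + 0.0722×0.42869 ≈ 0.56221
Color 2 (10,97,12):
  R=10: 10/255≈0.0392 ≤ 0.04045 → 0.0392/12.92 ≈ 0.00304
  G=97: 97/255≈0.3804 > 0.04045 → ((0.3804+0.055)/1.055)^2.4 ≈ 0.11954
  B=12: 12/255≈0.0471 > 0.04045 → ((0.0471+0.055)/1.055)^2.4 ≈ 0.00368
  L2 = 0.2126×0.00304 + 0.7152×0.11954 + 0.0722×0.00368 ≈ 0.08640
Lighter = 0.56221, Darker = 0.08640
Ratio = (L_lighter + 0.05) / (L_darker + 0.05)
Ratio = (0.56221 + 0.05) / (0.08640 + 0.05) = 0.61221 / 0.13640 ≈ 4.4882
Ratio ≈ 4.49:1


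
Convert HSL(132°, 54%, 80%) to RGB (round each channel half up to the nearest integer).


H=132°, S=0.54, L=0.80
C = (1-|2L-1|)×S = (1-|0.60|)×0.54 = 0.216
H' = H/60 = 132/60 ≈ 2.2000; X = C×(1-|H' mod 2 - 1|) = 0.0432
m = L - C/2 = 0.80 - 0.108 = 0.692
Sector ⌊H'⌋ = 2 → (R',G',B') = (0.0, 0.216, 0.0432)
RGB = ((R'+m)×255, (G'+m)×255, (B'+m)×255) = (176.46, 231.54, 187.476)
Round half up → RGB(176, 232, 187)


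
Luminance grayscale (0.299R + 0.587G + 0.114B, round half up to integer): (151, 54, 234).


Gray = 0.299×R + 0.587×G + 0.114×B
Gray = 0.299×151 + 0.587×54 + 0.114×234
Gray = 45.149 + 31.698 + 26.676
Gray = 103.523 → round half up → 104
Gray = 104


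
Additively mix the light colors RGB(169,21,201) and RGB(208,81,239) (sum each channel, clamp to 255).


Additive: each channel = min(255, C₁+C₂)
R: 169+208 = 377 → 255
G: 21+81 = 102 → 102
B: 201+239 = 440 → 255
= RGB(255, 102, 255)


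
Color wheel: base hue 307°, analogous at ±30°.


Base hue: 307°
Left analog: (307 - 30) mod 360 = 277°
Right analog: (307 + 30) mod 360 = 337°
Analogous hues = 277° and 337°


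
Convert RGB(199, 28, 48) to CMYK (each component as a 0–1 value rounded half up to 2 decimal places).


R'=199/255≈0.7804, G'=28/255≈0.1098, B'=48/255≈0.1882
K = 1 - max(R',G',B') = 1 - 199/255 = 56/255 = 0.21960… → 0.22
(1-R'-K)/(1-K) simplifies to (max-R)/max with max = 199:
C = (199-199)/199 = 0/199 = 0 → 0.00
M = (199-28)/199 = 171/199 = 0.85929… → 0.86
Y = (199-48)/199 = 151/199 = 0.75879… → 0.76
= CMYK(0.00, 0.86, 0.76, 0.22)


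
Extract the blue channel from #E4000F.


Color: #E4000F
R = E4 = 228
G = 00 = 0
B = 0F = 15
Blue = 15


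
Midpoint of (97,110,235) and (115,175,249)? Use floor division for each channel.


Midpoint: each channel = ⌊(C₁+C₂)/2⌋
R: ⌊(97+115)/2⌋ = 106
G: ⌊(110+175)/2⌋ = 142
B: ⌊(235+249)/2⌋ = 242
= RGB(106, 142, 242)


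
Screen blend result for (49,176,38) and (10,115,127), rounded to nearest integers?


Screen: C = 255 - (255-A)×(255-B)/255, rounded to nearest integer
R: 255 - (255-49)×(255-10)/255 = 255 - 50470/255 ≈ 255 - 197.922 = 57.078 → 57
G: 255 - (255-176)×(255-115)/255 = 255 - 11060/255 ≈ 255 - 43.373 = 211.627 → 212
B: 255 - (255-38)×(255-127)/255 = 255 - 27776/255 ≈ 255 - 108.925 = 146.075 → 146
= RGB(57, 212, 146)


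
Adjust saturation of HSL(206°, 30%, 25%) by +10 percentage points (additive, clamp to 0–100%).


Original S = 30%
Adjustment = +10 percentage points
New S = 30 + (10) = 40
Clamp to [0, 100] → 40
= HSL(206°, 40%, 25%)


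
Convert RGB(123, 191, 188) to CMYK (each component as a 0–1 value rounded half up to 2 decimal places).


R'=123/255≈0.4824, G'=191/255≈0.7490, B'=188/255≈0.7373
K = 1 - max(R',G',B') = 1 - 191/255 = 64/255 = 0.25098… → 0.25
(1-R'-K)/(1-K) simplifies to (max-R)/max with max = 191:
C = (191-123)/191 = 68/191 = 0.35602… → 0.36
M = (191-191)/191 = 0/191 = 0 → 0.00
Y = (191-188)/191 = 3/191 = 0.01570… → 0.02
= CMYK(0.36, 0.00, 0.02, 0.25)


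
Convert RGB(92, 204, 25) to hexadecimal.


R = 92 → 5C (hex)
G = 204 → CC (hex)
B = 25 → 19 (hex)
Hex = #5CCC19


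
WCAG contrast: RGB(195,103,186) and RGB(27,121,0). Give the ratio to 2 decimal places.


Linearize each sRGB channel c=v/255: c/12.92 if c ≤ 0.04045 else ((c+0.055)/1.055)^2.4
L = 0.2126×R_lin + 0.7152×G_lin + 0.0722×B_lin
Color 1 (195,103,186):
  R=195: 195/255≈0.7647 > 0.04045 → ((0.7647+0.055)/1.055)^2.4 ≈ 0.54572
  G=103: 103/255≈0.4039 > 0.04045 → ((0.4039+0.055)/1.055)^2.4 ≈ 0.13563
  B=186: 186/255≈0.7294 > 0.04045 → ((0.7294+0.055)/1.055)^2.4 ≈ 0.49102
  L1 = 0.2126×0.54572 + 0.7152×0.13563 + 0.0722×0.49102 ≈ 0.24848
Color 2 (27,121,0):
  R=27: 27/255≈0.1059 > 0.04045 → ((0.1059+0.055)/1.055)^2.4 ≈ 0.01096
  G=121: 121/255≈0.4745 > 0.04045 → ((0.4745+0.055)/1.055)^2.4 ≈ 0.19120
  B=0: 0/255≈0.0000 ≤ 0.04045 → 0.0000/12.92 ≈ 0.00000
  L2 = 0.2126×0.01096 + 0.7152×0.19120 + 0.0722×0.00000 ≈ 0.13908
Lighter = 0.24848, Darker = 0.13908
Ratio = (L_lighter + 0.05) / (L_darker + 0.05)
Ratio = (0.24848 + 0.05) / (0.13908 + 0.05) = 0.29848 / 0.18908 ≈ 1.5786
Ratio ≈ 1.58:1


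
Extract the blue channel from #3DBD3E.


Color: #3DBD3E
R = 3D = 61
G = BD = 189
B = 3E = 62
Blue = 62


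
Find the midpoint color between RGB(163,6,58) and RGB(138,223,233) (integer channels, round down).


Midpoint: each channel = ⌊(C₁+C₂)/2⌋
R: ⌊(163+138)/2⌋ = 150
G: ⌊(6+223)/2⌋ = 114
B: ⌊(58+233)/2⌋ = 145
= RGB(150, 114, 145)


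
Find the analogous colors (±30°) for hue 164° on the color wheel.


Base hue: 164°
Left analog: (164 - 30) mod 360 = 134°
Right analog: (164 + 30) mod 360 = 194°
Analogous hues = 134° and 194°


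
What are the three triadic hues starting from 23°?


Triadic: equally spaced at 120° intervals
H1 = 23°
H2 = (23 + 120) mod 360 = 143°
H3 = (23 + 240) mod 360 = 263°
Triadic = 23°, 143°, 263°


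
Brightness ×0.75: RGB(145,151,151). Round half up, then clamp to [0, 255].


Multiply each channel by 0.75, round half up, clamp to [0, 255]
R: 145×0.75 = 108.75 → round → 109
G: 151×0.75 = 113.25 → round → 113
B: 151×0.75 = 113.25 → round → 113
= RGB(109, 113, 113)


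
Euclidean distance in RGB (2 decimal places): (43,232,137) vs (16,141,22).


d = √[(R₁-R₂)² + (G₁-G₂)² + (B₁-B₂)²]
d = √[(43-16)² + (232-141)² + (137-22)²]
d = √[729 + 8281 + 13225]
d = √22235
d ≈ 149.11


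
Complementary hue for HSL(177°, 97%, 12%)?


Complement = opposite side of color wheel = hue + 180°
H' = (177 + 180) mod 360 = 357°
S and L unchanged.
= HSL(357°, 97%, 12%)


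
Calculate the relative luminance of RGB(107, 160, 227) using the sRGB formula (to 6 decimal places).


Linearize each channel (sRGB transfer function): c = v/255; c_lin = c/12.92 if c ≤ 0.04045, else ((c+0.055)/1.055)^2.4
  R: 107/255 ≈ 0.419608 > 0.04045 → ((0.419608+0.055)/1.055)^2.4 ≈ 0.147027
  G: 160/255 ≈ 0.627451 > 0.04045 → ((0.627451+0.055)/1.055)^2.4 ≈ 0.351533
  B: 227/255 ≈ 0.890196 > 0.04045 → ((0.890196+0.055)/1.055)^2.4 ≈ 0.768151
R_lin = 0.147027, G_lin = 0.351533, B_lin = 0.768151
L = 0.2126×R + 0.7152×G + 0.0722×B
L = 0.2126×0.147027 + 0.7152×0.351533 + 0.0722×0.768151
L ≈ 0.338135


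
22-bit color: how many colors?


Colors = 2^bits = 2^22
= 4,194,304 colors


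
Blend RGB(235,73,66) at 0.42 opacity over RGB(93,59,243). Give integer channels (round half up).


C = α×F + (1-α)×B, with 1-α = 0.58
R: 0.42×235 + 0.58×93 = 98.70 + 53.94 = 152.64 → 153
G: 0.42×73 + 0.58×59 = 30.66 + 34.22 = 64.88 → 65
B: 0.42×66 + 0.58×243 = 27.72 + 140.94 = 168.66 → 169
= RGB(153, 65, 169)


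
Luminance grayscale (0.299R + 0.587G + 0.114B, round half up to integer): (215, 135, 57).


Gray = 0.299×R + 0.587×G + 0.114×B
Gray = 0.299×215 + 0.587×135 + 0.114×57
Gray = 64.285 + 79.245 + 6.498
Gray = 150.028 → round half up → 150
Gray = 150


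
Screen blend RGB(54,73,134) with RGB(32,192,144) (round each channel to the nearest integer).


Screen: C = 255 - (255-A)×(255-B)/255, rounded to nearest integer
R: 255 - (255-54)×(255-32)/255 = 255 - 44823/255 ≈ 255 - 175.776 = 79.224 → 79
G: 255 - (255-73)×(255-192)/255 = 255 - 11466/255 ≈ 255 - 44.965 = 210.035 → 210
B: 255 - (255-134)×(255-144)/255 = 255 - 13431/255 ≈ 255 - 52.671 = 202.329 → 202
= RGB(79, 210, 202)


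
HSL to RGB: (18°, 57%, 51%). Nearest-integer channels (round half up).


H=18°, S=0.57, L=0.51
C = (1-|2L-1|)×S = (1-|0.02|)×0.57 = 0.5586
H' = H/60 = 18/60 ≈ 0.3000; X = C×(1-|H' mod 2 - 1|) = 0.16758
m = L - C/2 = 0.51 - 0.2793 = 0.2307
Sector ⌊H'⌋ = 0 → (R',G',B') = (0.5586, 0.16758, 0.0)
RGB = ((R'+m)×255, (G'+m)×255, (B'+m)×255) = (201.2715, 101.5614, 58.8285)
Round half up → RGB(201, 102, 59)


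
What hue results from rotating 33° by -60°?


New hue = (H + rotation) mod 360
New hue = (33 -60) mod 360
= -27 mod 360
= 333°


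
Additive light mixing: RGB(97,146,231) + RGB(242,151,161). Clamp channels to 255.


Additive: each channel = min(255, C₁+C₂)
R: 97+242 = 339 → 255
G: 146+151 = 297 → 255
B: 231+161 = 392 → 255
= RGB(255, 255, 255)


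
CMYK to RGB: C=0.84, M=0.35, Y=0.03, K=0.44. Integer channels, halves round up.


R = 255 × (1-C) × (1-K) = 255 × 0.16 × 0.56 = 22.848 → 23
G = 255 × (1-M) × (1-K) = 255 × 0.65 × 0.56 = 92.82 → 93
B = 255 × (1-Y) × (1-K) = 255 × 0.97 × 0.56 = 138.516 → 139
= RGB(23, 93, 139)


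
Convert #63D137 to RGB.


63 → 99 (R)
D1 → 209 (G)
37 → 55 (B)
= RGB(99, 209, 55)


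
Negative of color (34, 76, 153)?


Invert: (255-R, 255-G, 255-B)
R: 255-34 = 221
G: 255-76 = 179
B: 255-153 = 102
= RGB(221, 179, 102)


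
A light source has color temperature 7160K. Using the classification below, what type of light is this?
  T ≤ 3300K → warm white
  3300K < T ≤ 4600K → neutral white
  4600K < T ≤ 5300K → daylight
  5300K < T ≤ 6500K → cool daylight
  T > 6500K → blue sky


Temperature: 7160K
7160K > 6500K → blue sky
Classification: blue sky


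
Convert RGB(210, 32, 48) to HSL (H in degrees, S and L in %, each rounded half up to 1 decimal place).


Normalize: R'=210/255≈0.8235, G'=32/255≈0.1255, B'=48/255≈0.1882
Max=210/255, Min=32/255, Δ=Max-Min=178/255
L = (Max+Min)/2 = (210+32)/510 = 242/510 = 0.47450… → L = 47.5%
L ≤ 0.5 → S = Δ/(Max+Min) = 178/(210+32) = 178/242 = 0.73553… → S = 73.6%
(the 1/255 factors cancel in S and H, so raw channel differences can be used)
Max is R' → H = 60 × (((G-B)/Δ) mod 6) = 60 × (((32-48)/178) mod 6)
  (-16)/178 = -0.0898…; negative, so add 6 → 5.9101…
  H = 60 × 5.9101… = 354.606…° → H = 354.6°
= HSL(354.6°, 73.6%, 47.5%)


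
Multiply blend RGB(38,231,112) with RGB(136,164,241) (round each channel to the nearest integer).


Multiply: C = A×B/255, rounded to nearest integer
R: 38×136/255 = 5168/255 ≈ 20.267 → 20
G: 231×164/255 = 37884/255 ≈ 148.565 → 149
B: 112×241/255 = 26992/255 ≈ 105.851 → 106
= RGB(20, 149, 106)


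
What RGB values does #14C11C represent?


14 → 20 (R)
C1 → 193 (G)
1C → 28 (B)
= RGB(20, 193, 28)


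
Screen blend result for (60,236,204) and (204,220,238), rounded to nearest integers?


Screen: C = 255 - (255-A)×(255-B)/255, rounded to nearest integer
R: 255 - (255-60)×(255-204)/255 = 255 - 9945/255 ≈ 255 - 39.000 = 216.000 → 216
G: 255 - (255-236)×(255-220)/255 = 255 - 665/255 ≈ 255 - 2.608 = 252.392 → 252
B: 255 - (255-204)×(255-238)/255 = 255 - 867/255 ≈ 255 - 3.400 = 251.600 → 252
= RGB(216, 252, 252)


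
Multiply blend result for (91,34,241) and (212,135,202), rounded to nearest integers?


Multiply: C = A×B/255, rounded to nearest integer
R: 91×212/255 = 19292/255 ≈ 75.655 → 76
G: 34×135/255 = 4590/255 ≈ 18.000 → 18
B: 241×202/255 = 48682/255 ≈ 190.910 → 191
= RGB(76, 18, 191)


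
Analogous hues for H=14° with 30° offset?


Base hue: 14°
Left analog: (14 - 30) mod 360 = 344°
Right analog: (14 + 30) mod 360 = 44°
Analogous hues = 344° and 44°


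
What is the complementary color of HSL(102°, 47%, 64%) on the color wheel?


Complement = opposite side of color wheel = hue + 180°
H' = (102 + 180) mod 360 = 282°
S and L unchanged.
= HSL(282°, 47%, 64%)


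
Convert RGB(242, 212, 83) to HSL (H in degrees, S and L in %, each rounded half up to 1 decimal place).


Normalize: R'=242/255≈0.9490, G'=212/255≈0.8314, B'=83/255≈0.3255
Max=242/255, Min=83/255, Δ=Max-Min=159/255
L = (Max+Min)/2 = (242+83)/510 = 325/510 = 0.63725… → L = 63.7%
L > 0.5 → S = Δ/(2-Max-Min) = 159/(510-242-83) = 159/185 = 0.85945… → S = 85.9%
(the 1/255 factors cancel in S and H, so raw channel differences can be used)
Max is R' → H = 60 × (((G-B)/Δ) mod 6) = 60 × (((212-83)/159) mod 6)
  129/159 = 0.8113…
  H = 60 × 0.8113… = 48.679…° → H = 48.7°
= HSL(48.7°, 85.9%, 63.7%)


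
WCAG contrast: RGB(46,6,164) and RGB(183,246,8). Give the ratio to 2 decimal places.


Linearize each sRGB channel c=v/255: c/12.92 if c ≤ 0.04045 else ((c+0.055)/1.055)^2.4
L = 0.2126×R_lin + 0.7152×G_lin + 0.0722×B_lin
Color 1 (46,6,164):
  R=46: 46/255≈0.1804 > 0.04045 → ((0.1804+0.055)/1.055)^2.4 ≈ 0.02732
  G=6: 6/255≈0.0235 ≤ 0.04045 → 0.0235/12.92 ≈ 0.00182
  B=164: 164/255≈0.6431 > 0.04045 → ((0.6431+0.055)/1.055)^2.4 ≈ 0.37124
  L1 = 0.2126×0.02732 + 0.7152×0.00182 + 0.0722×0.37124 ≈ 0.03391
Color 2 (183,246,8):
  R=183: 183/255≈0.7176 > 0.04045 → ((0.7176+0.055)/1.055)^2.4 ≈ 0.47353
  G=246: 246/255≈0.9647 > 0.04045 → ((0.9647+0.055)/1.055)^2.4 ≈ 0.92158
  B=8: 8/255≈0.0314 ≤ 0.04045 → 0.0314/12.92 ≈ 0.00243
  L2 = 0.2126×0.47353 + 0.7152×0.92158 + 0.0722×0.00243 ≈ 0.75996
Lighter = 0.75996, Darker = 0.03391
Ratio = (L_lighter + 0.05) / (L_darker + 0.05)
Ratio = (0.75996 + 0.05) / (0.03391 + 0.05) = 0.80996 / 0.08391 ≈ 9.6523
Ratio ≈ 9.65:1


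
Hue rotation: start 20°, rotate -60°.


New hue = (H + rotation) mod 360
New hue = (20 -60) mod 360
= -40 mod 360
= 320°


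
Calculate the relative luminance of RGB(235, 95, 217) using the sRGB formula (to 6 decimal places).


Linearize each channel (sRGB transfer function): c = v/255; c_lin = c/12.92 if c ≤ 0.04045, else ((c+0.055)/1.055)^2.4
  R: 235/255 ≈ 0.921569 > 0.04045 → ((0.921569+0.055)/1.055)^2.4 ≈ 0.830770
  G: 95/255 ≈ 0.372549 > 0.04045 → ((0.372549+0.055)/1.055)^2.4 ≈ 0.114435
  B: 217/255 ≈ 0.850980 > 0.04045 → ((0.850980+0.055)/1.055)^2.4 ≈ 0.693872
R_lin = 0.830770, G_lin = 0.114435, B_lin = 0.693872
L = 0.2126×R + 0.7152×G + 0.0722×B
L = 0.2126×0.830770 + 0.7152×0.114435 + 0.0722×0.693872
L ≈ 0.308563


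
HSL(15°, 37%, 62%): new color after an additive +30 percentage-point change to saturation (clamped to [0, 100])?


Original S = 37%
Adjustment = +30 percentage points
New S = 37 + (30) = 67
Clamp to [0, 100] → 67
= HSL(15°, 67%, 62%)


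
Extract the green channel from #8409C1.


Color: #8409C1
R = 84 = 132
G = 09 = 9
B = C1 = 193
Green = 9


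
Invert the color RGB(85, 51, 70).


Invert: (255-R, 255-G, 255-B)
R: 255-85 = 170
G: 255-51 = 204
B: 255-70 = 185
= RGB(170, 204, 185)


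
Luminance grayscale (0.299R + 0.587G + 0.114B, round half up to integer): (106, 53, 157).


Gray = 0.299×R + 0.587×G + 0.114×B
Gray = 0.299×106 + 0.587×53 + 0.114×157
Gray = 31.694 + 31.111 + 17.898
Gray = 80.703 → round half up → 81
Gray = 81


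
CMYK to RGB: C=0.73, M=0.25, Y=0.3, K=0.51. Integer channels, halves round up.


R = 255 × (1-C) × (1-K) = 255 × 0.27 × 0.49 = 33.7365 → 34
G = 255 × (1-M) × (1-K) = 255 × 0.75 × 0.49 = 93.7125 → 94
B = 255 × (1-Y) × (1-K) = 255 × 0.70 × 0.49 = 87.465 → 87
= RGB(34, 94, 87)


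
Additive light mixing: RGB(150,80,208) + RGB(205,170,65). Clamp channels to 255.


Additive: each channel = min(255, C₁+C₂)
R: 150+205 = 355 → 255
G: 80+170 = 250 → 250
B: 208+65 = 273 → 255
= RGB(255, 250, 255)


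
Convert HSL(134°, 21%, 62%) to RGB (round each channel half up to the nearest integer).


H=134°, S=0.21, L=0.62
C = (1-|2L-1|)×S = (1-|0.24|)×0.21 = 0.1596
H' = H/60 = 134/60 ≈ 2.2333; X = C×(1-|H' mod 2 - 1|) = 0.03724
m = L - C/2 = 0.62 - 0.0798 = 0.5402
Sector ⌊H'⌋ = 2 → (R',G',B') = (0.0, 0.1596, 0.03724)
RGB = ((R'+m)×255, (G'+m)×255, (B'+m)×255) = (137.751, 178.449, 147.2472)
Round half up → RGB(138, 178, 147)


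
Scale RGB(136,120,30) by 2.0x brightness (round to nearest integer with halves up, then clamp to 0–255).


Multiply each channel by 2.0, round half up, clamp to [0, 255]
R: 136×2.0 = 272 → clamp → 255
G: 120×2.0 = 240
B: 30×2.0 = 60
= RGB(255, 240, 60)


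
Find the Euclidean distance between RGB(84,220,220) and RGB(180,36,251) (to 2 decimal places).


d = √[(R₁-R₂)² + (G₁-G₂)² + (B₁-B₂)²]
d = √[(84-180)² + (220-36)² + (220-251)²]
d = √[9216 + 33856 + 961]
d = √44033
d ≈ 209.84


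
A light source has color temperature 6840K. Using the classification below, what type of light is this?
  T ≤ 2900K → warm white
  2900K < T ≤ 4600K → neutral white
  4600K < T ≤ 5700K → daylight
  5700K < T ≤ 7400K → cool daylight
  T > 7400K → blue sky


Temperature: 6840K
5700K < 6840K ≤ 7400K → cool daylight
Classification: cool daylight


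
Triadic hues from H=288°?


Triadic: equally spaced at 120° intervals
H1 = 288°
H2 = (288 + 120) mod 360 = 48°
H3 = (288 + 240) mod 360 = 168°
Triadic = 288°, 48°, 168°


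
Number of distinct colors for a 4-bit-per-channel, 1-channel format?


Total bits = 4 bits/channel × 1 channels = 4 bits
Distinct colors = 2^4
= 16 colors


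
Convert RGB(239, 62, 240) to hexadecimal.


R = 239 → EF (hex)
G = 62 → 3E (hex)
B = 240 → F0 (hex)
Hex = #EF3EF0


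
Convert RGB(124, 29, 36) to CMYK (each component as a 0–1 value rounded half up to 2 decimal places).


R'=124/255≈0.4863, G'=29/255≈0.1137, B'=36/255≈0.1412
K = 1 - max(R',G',B') = 1 - 124/255 = 131/255 = 0.51372… → 0.51
(1-R'-K)/(1-K) simplifies to (max-R)/max with max = 124:
C = (124-124)/124 = 0/124 = 0 → 0.00
M = (124-29)/124 = 95/124 = 0.76612… → 0.77
Y = (124-36)/124 = 88/124 = 0.70967… → 0.71
= CMYK(0.00, 0.77, 0.71, 0.51)


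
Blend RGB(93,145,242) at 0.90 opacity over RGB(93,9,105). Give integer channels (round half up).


C = α×F + (1-α)×B, with 1-α = 0.10
R: 0.90×93 + 0.10×93 = 83.70 + 9.30 = 93.00 → 93
G: 0.90×145 + 0.10×9 = 130.50 + 0.90 = 131.40 → 131
B: 0.90×242 + 0.10×105 = 217.80 + 10.50 = 228.30 → 228
= RGB(93, 131, 228)


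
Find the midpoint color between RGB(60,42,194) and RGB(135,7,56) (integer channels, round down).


Midpoint: each channel = ⌊(C₁+C₂)/2⌋
R: ⌊(60+135)/2⌋ = 97
G: ⌊(42+7)/2⌋ = 24
B: ⌊(194+56)/2⌋ = 125
= RGB(97, 24, 125)


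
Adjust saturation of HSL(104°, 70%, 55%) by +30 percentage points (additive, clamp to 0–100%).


Original S = 70%
Adjustment = +30 percentage points
New S = 70 + (30) = 100
Clamp to [0, 100] → 100
= HSL(104°, 100%, 55%)


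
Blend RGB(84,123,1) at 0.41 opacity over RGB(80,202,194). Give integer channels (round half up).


C = α×F + (1-α)×B, with 1-α = 0.59
R: 0.41×84 + 0.59×80 = 34.44 + 47.20 = 81.64 → 82
G: 0.41×123 + 0.59×202 = 50.43 + 119.18 = 169.61 → 170
B: 0.41×1 + 0.59×194 = 0.41 + 114.46 = 114.87 → 115
= RGB(82, 170, 115)


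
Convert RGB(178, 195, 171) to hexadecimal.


R = 178 → B2 (hex)
G = 195 → C3 (hex)
B = 171 → AB (hex)
Hex = #B2C3AB


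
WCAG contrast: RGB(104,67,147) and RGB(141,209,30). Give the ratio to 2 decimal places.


Linearize each sRGB channel c=v/255: c/12.92 if c ≤ 0.04045 else ((c+0.055)/1.055)^2.4
L = 0.2126×R_lin + 0.7152×G_lin + 0.0722×B_lin
Color 1 (104,67,147):
  R=104: 104/255≈0.4078 > 0.04045 → ((0.4078+0.055)/1.055)^2.4 ≈ 0.13843
  G=67: 67/255≈0.2627 > 0.04045 → ((0.2627+0.055)/1.055)^2.4 ≈ 0.05613
  B=147: 147/255≈0.5765 > 0.04045 → ((0.5765+0.055)/1.055)^2.4 ≈ 0.29177
  L1 = 0.2126×0.13843 + 0.7152×0.05613 + 0.0722×0.29177 ≈ 0.09064
Color 2 (141,209,30):
  R=141: 141/255≈0.5529 > 0.04045 → ((0.5529+0.055)/1.055)^2.4 ≈ 0.26636
  G=209: 209/255≈0.8196 > 0.04045 → ((0.8196+0.055)/1.055)^2.4 ≈ 0.63760
  B=30: 30/255≈0.1176 > 0.04045 → ((0.1176+0.055)/1.055)^2.4 ≈ 0.01298
  L2 = 0.2126×0.26636 + 0.7152×0.63760 + 0.0722×0.01298 ≈ 0.51357
Lighter = 0.51357, Darker = 0.09064
Ratio = (L_lighter + 0.05) / (L_darker + 0.05)
Ratio = (0.51357 + 0.05) / (0.09064 + 0.05) = 0.56357 / 0.14064 ≈ 4.0072
Ratio ≈ 4.01:1


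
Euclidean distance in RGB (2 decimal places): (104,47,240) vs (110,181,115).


d = √[(R₁-R₂)² + (G₁-G₂)² + (B₁-B₂)²]
d = √[(104-110)² + (47-181)² + (240-115)²]
d = √[36 + 17956 + 15625]
d = √33617
d ≈ 183.35


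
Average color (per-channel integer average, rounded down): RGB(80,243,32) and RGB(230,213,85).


Midpoint: each channel = ⌊(C₁+C₂)/2⌋
R: ⌊(80+230)/2⌋ = 155
G: ⌊(243+213)/2⌋ = 228
B: ⌊(32+85)/2⌋ = 58
= RGB(155, 228, 58)


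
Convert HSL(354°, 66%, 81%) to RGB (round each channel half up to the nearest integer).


H=354°, S=0.66, L=0.81
C = (1-|2L-1|)×S = (1-|0.62|)×0.66 = 0.2508
H' = H/60 = 354/60 ≈ 5.9000; X = C×(1-|H' mod 2 - 1|) = 0.02508
m = L - C/2 = 0.81 - 0.1254 = 0.6846
Sector ⌊H'⌋ = 5 → (R',G',B') = (0.2508, 0.0, 0.02508)
RGB = ((R'+m)×255, (G'+m)×255, (B'+m)×255) = (238.527, 174.573, 180.9684)
Round half up → RGB(239, 175, 181)


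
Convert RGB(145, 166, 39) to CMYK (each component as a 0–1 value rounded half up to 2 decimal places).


R'=145/255≈0.5686, G'=166/255≈0.6510, B'=39/255≈0.1529
K = 1 - max(R',G',B') = 1 - 166/255 = 89/255 = 0.34901… → 0.35
(1-R'-K)/(1-K) simplifies to (max-R)/max with max = 166:
C = (166-145)/166 = 21/166 = 0.12650… → 0.13
M = (166-166)/166 = 0/166 = 0 → 0.00
Y = (166-39)/166 = 127/166 = 0.76506… → 0.77
= CMYK(0.13, 0.00, 0.77, 0.35)


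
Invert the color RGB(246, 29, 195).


Invert: (255-R, 255-G, 255-B)
R: 255-246 = 9
G: 255-29 = 226
B: 255-195 = 60
= RGB(9, 226, 60)


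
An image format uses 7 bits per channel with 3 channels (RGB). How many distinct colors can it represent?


Total bits = 7 bits/channel × 3 channels = 21 bits
Distinct colors = 2^21
= 2,097,152 colors


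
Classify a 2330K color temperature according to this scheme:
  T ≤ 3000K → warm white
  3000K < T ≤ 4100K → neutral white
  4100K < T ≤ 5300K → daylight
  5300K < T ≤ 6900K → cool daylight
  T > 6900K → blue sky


Temperature: 2330K
2330K ≤ 3000K → warm white
Classification: warm white


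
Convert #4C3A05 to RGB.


4C → 76 (R)
3A → 58 (G)
05 → 5 (B)
= RGB(76, 58, 5)


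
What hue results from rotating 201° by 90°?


New hue = (H + rotation) mod 360
New hue = (201 + 90) mod 360
= 291 mod 360
= 291°


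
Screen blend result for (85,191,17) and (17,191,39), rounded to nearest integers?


Screen: C = 255 - (255-A)×(255-B)/255, rounded to nearest integer
R: 255 - (255-85)×(255-17)/255 = 255 - 40460/255 ≈ 255 - 158.667 = 96.333 → 96
G: 255 - (255-191)×(255-191)/255 = 255 - 4096/255 ≈ 255 - 16.063 = 238.937 → 239
B: 255 - (255-17)×(255-39)/255 = 255 - 51408/255 ≈ 255 - 201.600 = 53.400 → 53
= RGB(96, 239, 53)


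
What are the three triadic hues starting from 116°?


Triadic: equally spaced at 120° intervals
H1 = 116°
H2 = (116 + 120) mod 360 = 236°
H3 = (116 + 240) mod 360 = 356°
Triadic = 116°, 236°, 356°


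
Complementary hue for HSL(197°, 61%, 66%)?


Complement = opposite side of color wheel = hue + 180°
H' = (197 + 180) mod 360 = 17°
S and L unchanged.
= HSL(17°, 61%, 66%)


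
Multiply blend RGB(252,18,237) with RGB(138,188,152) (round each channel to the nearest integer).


Multiply: C = A×B/255, rounded to nearest integer
R: 252×138/255 = 34776/255 ≈ 136.376 → 136
G: 18×188/255 = 3384/255 ≈ 13.271 → 13
B: 237×152/255 = 36024/255 ≈ 141.271 → 141
= RGB(136, 13, 141)


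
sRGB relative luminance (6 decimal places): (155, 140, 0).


Linearize each channel (sRGB transfer function): c = v/255; c_lin = c/12.92 if c ≤ 0.04045, else ((c+0.055)/1.055)^2.4
  R: 155/255 ≈ 0.607843 > 0.04045 → ((0.607843+0.055)/1.055)^2.4 ≈ 0.327778
  G: 140/255 ≈ 0.549020 > 0.04045 → ((0.549020+0.055)/1.055)^2.4 ≈ 0.262251
  B: 0/255 ≈ 0.000000 ≤ 0.04045 → 0.000000/12.92 ≈ 0.000000
R_lin = 0.327778, G_lin = 0.262251, B_lin = 0.000000
L = 0.2126×R + 0.7152×G + 0.0722×B
L = 0.2126×0.327778 + 0.7152×0.262251 + 0.0722×0.000000
L ≈ 0.257247


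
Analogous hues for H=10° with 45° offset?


Base hue: 10°
Left analog: (10 - 45) mod 360 = 325°
Right analog: (10 + 45) mod 360 = 55°
Analogous hues = 325° and 55°


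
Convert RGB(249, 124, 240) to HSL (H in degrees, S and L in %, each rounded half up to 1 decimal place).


Normalize: R'=249/255≈0.9765, G'=124/255≈0.4863, B'=240/255≈0.9412
Max=249/255, Min=124/255, Δ=Max-Min=125/255
L = (Max+Min)/2 = (249+124)/510 = 373/510 = 0.73137… → L = 73.1%
L > 0.5 → S = Δ/(2-Max-Min) = 125/(510-249-124) = 125/137 = 0.91240… → S = 91.2%
(the 1/255 factors cancel in S and H, so raw channel differences can be used)
Max is R' → H = 60 × (((G-B)/Δ) mod 6) = 60 × (((124-240)/125) mod 6)
  (-116)/125 = -0.928; negative, so add 6 → 5.072
  H = 60 × 5.072 = 304.32° → H = 304.3°
= HSL(304.3°, 91.2%, 73.1%)


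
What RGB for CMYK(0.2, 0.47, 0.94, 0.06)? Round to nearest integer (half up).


R = 255 × (1-C) × (1-K) = 255 × 0.80 × 0.94 = 191.76 → 192
G = 255 × (1-M) × (1-K) = 255 × 0.53 × 0.94 = 127.041 → 127
B = 255 × (1-Y) × (1-K) = 255 × 0.06 × 0.94 = 14.382 → 14
= RGB(192, 127, 14)


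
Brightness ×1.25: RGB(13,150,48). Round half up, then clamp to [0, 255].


Multiply each channel by 1.25, round half up, clamp to [0, 255]
R: 13×1.25 = 16.25 → round → 16
G: 150×1.25 = 187.5 → round → 188
B: 48×1.25 = 60
= RGB(16, 188, 60)


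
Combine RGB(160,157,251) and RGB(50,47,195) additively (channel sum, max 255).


Additive: each channel = min(255, C₁+C₂)
R: 160+50 = 210 → 210
G: 157+47 = 204 → 204
B: 251+195 = 446 → 255
= RGB(210, 204, 255)


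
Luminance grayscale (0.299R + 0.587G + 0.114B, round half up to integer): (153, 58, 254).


Gray = 0.299×R + 0.587×G + 0.114×B
Gray = 0.299×153 + 0.587×58 + 0.114×254
Gray = 45.747 + 34.046 + 28.956
Gray = 108.749 → round half up → 109
Gray = 109


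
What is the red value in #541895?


Color: #541895
R = 54 = 84
G = 18 = 24
B = 95 = 149
Red = 84


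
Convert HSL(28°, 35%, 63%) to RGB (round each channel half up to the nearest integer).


H=28°, S=0.35, L=0.63
C = (1-|2L-1|)×S = (1-|0.26|)×0.35 = 0.259
H' = H/60 = 28/60 ≈ 0.4667; X = C×(1-|H' mod 2 - 1|) ≈ 0.1209
m = L - C/2 = 0.63 - 0.1295 = 0.5005
Sector ⌊H'⌋ = 0 → (R',G',B') = (0.259, ≈0.1209, 0.0)
RGB = ((R'+m)×255, (G'+m)×255, (B'+m)×255) = (193.6725, 158.4485, 127.6275)
Round half up → RGB(194, 158, 128)


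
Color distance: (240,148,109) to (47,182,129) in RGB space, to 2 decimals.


d = √[(R₁-R₂)² + (G₁-G₂)² + (B₁-B₂)²]
d = √[(240-47)² + (148-182)² + (109-129)²]
d = √[37249 + 1156 + 400]
d = √38805
d ≈ 196.99


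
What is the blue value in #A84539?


Color: #A84539
R = A8 = 168
G = 45 = 69
B = 39 = 57
Blue = 57
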